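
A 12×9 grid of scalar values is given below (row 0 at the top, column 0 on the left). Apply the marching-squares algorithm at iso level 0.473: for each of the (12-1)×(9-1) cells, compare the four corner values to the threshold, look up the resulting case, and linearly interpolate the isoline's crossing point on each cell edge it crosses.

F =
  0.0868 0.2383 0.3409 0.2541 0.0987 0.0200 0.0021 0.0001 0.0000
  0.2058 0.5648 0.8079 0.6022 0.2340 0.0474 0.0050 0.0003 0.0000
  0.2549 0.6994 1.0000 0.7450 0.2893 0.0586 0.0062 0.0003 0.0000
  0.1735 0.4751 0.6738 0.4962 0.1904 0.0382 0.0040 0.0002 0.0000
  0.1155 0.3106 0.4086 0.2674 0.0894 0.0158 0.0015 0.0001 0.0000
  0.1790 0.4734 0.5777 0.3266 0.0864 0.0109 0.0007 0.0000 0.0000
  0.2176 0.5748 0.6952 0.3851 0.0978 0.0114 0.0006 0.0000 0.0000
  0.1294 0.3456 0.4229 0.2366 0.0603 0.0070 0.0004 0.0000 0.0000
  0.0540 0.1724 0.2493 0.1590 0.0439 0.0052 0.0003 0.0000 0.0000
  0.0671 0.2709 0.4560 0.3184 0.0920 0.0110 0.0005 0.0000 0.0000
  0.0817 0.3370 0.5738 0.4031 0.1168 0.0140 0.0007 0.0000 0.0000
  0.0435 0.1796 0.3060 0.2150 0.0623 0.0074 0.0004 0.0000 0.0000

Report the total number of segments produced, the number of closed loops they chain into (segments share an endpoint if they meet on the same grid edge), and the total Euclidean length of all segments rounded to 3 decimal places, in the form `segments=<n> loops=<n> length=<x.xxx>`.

cell (0,0): code 0100 → (0.719,1.000)–(1.000,0.744)
cell (0,1): code 1100 → (0.283,2.000)–(0.719,1.000)
cell (0,2): code 1100 → (0.629,3.000)–(0.283,2.000)
cell (0,3): code 1000 → (1.000,3.351)–(0.629,3.000)
cell (1,0): code 0110 → (1.000,0.744)–(2.000,0.491)
cell (1,3): code 1001 → (2.000,3.597)–(1.000,3.351)
cell (2,0): code 0110 → (2.000,0.491)–(3.000,0.993)
cell (2,3): code 1001 → (3.000,3.076)–(2.000,3.597)
cell (3,0): code 0010 → (3.000,0.993)–(3.013,1.000)
cell (3,1): code 0011 → (3.013,1.000)–(3.757,2.000)
cell (3,2): code 0011 → (3.757,2.000)–(3.101,3.000)
cell (3,3): code 0001 → (3.101,3.000)–(3.000,3.076)
cell (4,0): code 0100 → (4.998,1.000)–(5.000,0.999)
cell (4,1): code 1100 → (4.381,2.000)–(4.998,1.000)
cell (4,2): code 1000 → (5.000,2.417)–(4.381,2.000)
cell (5,0): code 0110 → (5.000,0.999)–(6.000,0.715)
cell (5,2): code 1001 → (6.000,2.717)–(5.000,2.417)
cell (6,0): code 0010 → (6.000,0.715)–(6.444,1.000)
cell (6,1): code 0011 → (6.444,1.000)–(6.816,2.000)
cell (6,2): code 0001 → (6.816,2.000)–(6.000,2.717)
cell (9,1): code 0100 → (9.144,2.000)–(10.000,1.574)
cell (9,2): code 1000 → (10.000,2.591)–(9.144,2.000)
cell (10,1): code 0010 → (10.000,1.574)–(10.376,2.000)
cell (10,2): code 0001 → (10.376,2.000)–(10.000,2.591)
total: 24 segments, chained into 3 closed loop(s), length Σ = 19.883680

segments=24 loops=3 length=19.884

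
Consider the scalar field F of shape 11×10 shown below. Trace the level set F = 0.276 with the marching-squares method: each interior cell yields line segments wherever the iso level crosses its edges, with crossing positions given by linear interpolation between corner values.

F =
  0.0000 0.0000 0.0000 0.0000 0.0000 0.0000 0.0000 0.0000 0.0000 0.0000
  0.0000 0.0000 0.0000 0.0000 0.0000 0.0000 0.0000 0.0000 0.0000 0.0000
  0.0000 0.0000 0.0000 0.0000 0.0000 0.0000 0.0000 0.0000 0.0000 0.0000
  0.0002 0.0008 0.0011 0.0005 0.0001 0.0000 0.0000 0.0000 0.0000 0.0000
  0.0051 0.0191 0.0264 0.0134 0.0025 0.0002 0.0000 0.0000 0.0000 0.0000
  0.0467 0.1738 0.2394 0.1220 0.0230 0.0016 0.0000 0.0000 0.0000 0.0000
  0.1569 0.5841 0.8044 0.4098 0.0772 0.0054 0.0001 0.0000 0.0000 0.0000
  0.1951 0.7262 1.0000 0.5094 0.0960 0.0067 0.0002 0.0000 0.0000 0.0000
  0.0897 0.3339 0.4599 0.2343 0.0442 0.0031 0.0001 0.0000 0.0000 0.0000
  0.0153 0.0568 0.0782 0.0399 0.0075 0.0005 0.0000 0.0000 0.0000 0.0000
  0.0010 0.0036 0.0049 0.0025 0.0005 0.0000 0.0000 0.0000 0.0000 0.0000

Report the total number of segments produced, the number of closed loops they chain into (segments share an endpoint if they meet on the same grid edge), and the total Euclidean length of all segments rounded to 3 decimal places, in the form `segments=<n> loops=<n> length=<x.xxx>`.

segments=12 loops=1 length=10.528

cell (5,0): code 0100 → (5.249,1.000)–(6.000,0.279)
cell (5,1): code 1100 → (5.065,2.000)–(5.249,1.000)
cell (5,2): code 1100 → (5.535,3.000)–(5.065,2.000)
cell (5,3): code 1000 → (6.000,3.402)–(5.535,3.000)
cell (6,0): code 0110 → (6.000,0.279)–(7.000,0.152)
cell (6,3): code 1001 → (7.000,3.565)–(6.000,3.402)
cell (7,0): code 0110 → (7.000,0.152)–(8.000,0.763)
cell (7,2): code 1011 → (8.000,2.815)–(7.848,3.000)
cell (7,3): code 0001 → (7.848,3.000)–(7.000,3.565)
cell (8,0): code 0010 → (8.000,0.763)–(8.209,1.000)
cell (8,1): code 0011 → (8.209,1.000)–(8.482,2.000)
cell (8,2): code 0001 → (8.482,2.000)–(8.000,2.815)
total: 12 segments, chained into 1 closed loop(s), length Σ = 10.528219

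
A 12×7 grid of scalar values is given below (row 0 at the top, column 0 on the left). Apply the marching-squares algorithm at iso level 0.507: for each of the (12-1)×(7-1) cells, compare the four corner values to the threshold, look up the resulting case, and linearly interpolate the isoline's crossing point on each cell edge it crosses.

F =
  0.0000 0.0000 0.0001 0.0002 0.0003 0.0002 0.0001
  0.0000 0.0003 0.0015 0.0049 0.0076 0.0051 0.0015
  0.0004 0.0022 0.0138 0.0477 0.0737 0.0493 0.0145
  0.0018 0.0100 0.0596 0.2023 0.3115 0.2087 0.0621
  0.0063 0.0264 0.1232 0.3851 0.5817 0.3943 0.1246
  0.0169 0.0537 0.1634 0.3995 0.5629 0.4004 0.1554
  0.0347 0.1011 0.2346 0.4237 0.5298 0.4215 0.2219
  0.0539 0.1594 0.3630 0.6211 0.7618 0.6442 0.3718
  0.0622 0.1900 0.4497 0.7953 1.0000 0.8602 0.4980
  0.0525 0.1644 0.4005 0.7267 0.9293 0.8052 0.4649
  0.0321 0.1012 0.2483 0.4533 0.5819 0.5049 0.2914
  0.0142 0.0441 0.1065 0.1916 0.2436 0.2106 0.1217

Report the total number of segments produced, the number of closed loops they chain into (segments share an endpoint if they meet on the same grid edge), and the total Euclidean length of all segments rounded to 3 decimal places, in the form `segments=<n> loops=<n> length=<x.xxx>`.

segments=20 loops=1 length=16.947

cell (3,3): code 0100 → (3.724,4.000)–(4.000,3.620)
cell (3,4): code 1000 → (4.000,4.399)–(3.724,4.000)
cell (4,3): code 0110 → (4.000,3.620)–(5.000,3.658)
cell (4,4): code 1001 → (5.000,4.344)–(4.000,4.399)
cell (5,3): code 0110 → (5.000,3.658)–(6.000,3.785)
cell (5,4): code 1001 → (6.000,4.211)–(5.000,4.344)
cell (6,2): code 0100 → (6.422,3.000)–(7.000,2.558)
cell (6,3): code 1110 → (6.000,3.785)–(6.422,3.000)
cell (6,4): code 1101 → (6.384,5.000)–(6.000,4.211)
cell (6,5): code 1000 → (7.000,5.504)–(6.384,5.000)
cell (7,2): code 0110 → (7.000,2.558)–(8.000,2.166)
cell (7,5): code 1001 → (8.000,5.975)–(7.000,5.504)
cell (8,2): code 0110 → (8.000,2.166)–(9.000,2.326)
cell (8,5): code 1001 → (9.000,5.876)–(8.000,5.975)
cell (9,2): code 0010 → (9.000,2.326)–(9.804,3.000)
cell (9,3): code 0111 → (9.804,3.000)–(10.000,3.418)
cell (9,4): code 1011 → (10.000,4.973)–(9.993,5.000)
cell (9,5): code 0001 → (9.993,5.000)–(9.000,5.876)
cell (10,3): code 0010 → (10.000,3.418)–(10.221,4.000)
cell (10,4): code 0001 → (10.221,4.000)–(10.000,4.973)
total: 20 segments, chained into 1 closed loop(s), length Σ = 16.947376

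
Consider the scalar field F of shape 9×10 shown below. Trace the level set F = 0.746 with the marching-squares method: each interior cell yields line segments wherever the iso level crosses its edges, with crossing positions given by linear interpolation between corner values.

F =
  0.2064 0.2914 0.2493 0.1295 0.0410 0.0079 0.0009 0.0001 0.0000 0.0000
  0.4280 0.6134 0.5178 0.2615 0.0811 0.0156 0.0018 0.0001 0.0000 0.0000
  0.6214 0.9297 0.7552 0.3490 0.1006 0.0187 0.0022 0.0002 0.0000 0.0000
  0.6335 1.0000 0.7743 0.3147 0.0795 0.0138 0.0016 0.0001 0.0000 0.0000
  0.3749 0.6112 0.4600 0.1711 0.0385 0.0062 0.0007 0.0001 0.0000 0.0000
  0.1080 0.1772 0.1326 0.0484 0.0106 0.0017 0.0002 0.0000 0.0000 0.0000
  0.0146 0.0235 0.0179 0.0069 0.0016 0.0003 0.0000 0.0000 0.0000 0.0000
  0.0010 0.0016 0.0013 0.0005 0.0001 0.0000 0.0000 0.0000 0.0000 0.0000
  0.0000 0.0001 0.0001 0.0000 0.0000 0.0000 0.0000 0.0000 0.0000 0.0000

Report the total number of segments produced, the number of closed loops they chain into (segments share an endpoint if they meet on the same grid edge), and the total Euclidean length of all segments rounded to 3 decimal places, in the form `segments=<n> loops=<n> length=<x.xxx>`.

segments=8 loops=1 length=6.229

cell (1,0): code 0100 → (1.419,1.000)–(2.000,0.404)
cell (1,1): code 1100 → (1.961,2.000)–(1.419,1.000)
cell (1,2): code 1000 → (2.000,2.023)–(1.961,2.000)
cell (2,0): code 0110 → (2.000,0.404)–(3.000,0.307)
cell (2,2): code 1001 → (3.000,2.062)–(2.000,2.023)
cell (3,0): code 0010 → (3.000,0.307)–(3.653,1.000)
cell (3,1): code 0011 → (3.653,1.000)–(3.090,2.000)
cell (3,2): code 0001 → (3.090,2.000)–(3.000,2.062)
total: 8 segments, chained into 1 closed loop(s), length Σ = 6.229089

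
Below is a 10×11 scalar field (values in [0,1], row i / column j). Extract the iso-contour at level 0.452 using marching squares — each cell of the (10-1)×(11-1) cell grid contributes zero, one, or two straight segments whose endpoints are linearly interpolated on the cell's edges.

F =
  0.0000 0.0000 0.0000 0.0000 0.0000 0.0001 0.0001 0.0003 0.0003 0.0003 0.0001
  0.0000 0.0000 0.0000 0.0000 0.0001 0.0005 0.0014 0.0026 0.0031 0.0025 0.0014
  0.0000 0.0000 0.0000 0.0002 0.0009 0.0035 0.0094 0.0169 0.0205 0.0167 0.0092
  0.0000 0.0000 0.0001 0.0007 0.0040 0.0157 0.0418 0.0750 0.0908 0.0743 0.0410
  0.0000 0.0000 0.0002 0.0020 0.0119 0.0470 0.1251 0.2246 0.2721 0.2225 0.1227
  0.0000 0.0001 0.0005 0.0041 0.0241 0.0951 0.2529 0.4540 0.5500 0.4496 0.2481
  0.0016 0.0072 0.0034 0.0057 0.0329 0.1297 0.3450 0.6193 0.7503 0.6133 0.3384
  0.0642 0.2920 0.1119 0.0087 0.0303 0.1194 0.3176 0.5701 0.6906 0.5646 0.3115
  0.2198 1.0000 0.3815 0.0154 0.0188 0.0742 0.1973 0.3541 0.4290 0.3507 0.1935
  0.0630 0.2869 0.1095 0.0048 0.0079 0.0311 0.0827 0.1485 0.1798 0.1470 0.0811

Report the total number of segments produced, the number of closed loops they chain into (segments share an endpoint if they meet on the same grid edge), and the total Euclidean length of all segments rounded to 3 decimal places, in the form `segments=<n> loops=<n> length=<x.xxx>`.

cell (4,6): code 0100 → (4.991,7.000)–(5.000,6.990)
cell (4,7): code 1100 → (4.647,8.000)–(4.991,7.000)
cell (4,8): code 1000 → (5.000,8.976)–(4.647,8.000)
cell (5,6): code 0110 → (5.000,6.990)–(6.000,6.390)
cell (5,8): code 1101 → (5.015,9.000)–(5.000,8.976)
cell (5,9): code 1000 → (6.000,9.587)–(5.015,9.000)
cell (6,6): code 0110 → (6.000,6.390)–(7.000,6.532)
cell (6,9): code 1001 → (7.000,9.445)–(6.000,9.587)
cell (7,0): code 0100 → (7.226,1.000)–(8.000,0.298)
cell (7,1): code 1000 → (8.000,1.886)–(7.226,1.000)
cell (7,6): code 0010 → (7.000,6.532)–(7.547,7.000)
cell (7,7): code 0011 → (7.547,7.000)–(7.912,8.000)
cell (7,8): code 0011 → (7.912,8.000)–(7.526,9.000)
cell (7,9): code 0001 → (7.526,9.000)–(7.000,9.445)
cell (8,0): code 0010 → (8.000,0.298)–(8.768,1.000)
cell (8,1): code 0001 → (8.768,1.000)–(8.000,1.886)
total: 16 segments, chained into 2 closed loop(s), length Σ = 14.450478

segments=16 loops=2 length=14.450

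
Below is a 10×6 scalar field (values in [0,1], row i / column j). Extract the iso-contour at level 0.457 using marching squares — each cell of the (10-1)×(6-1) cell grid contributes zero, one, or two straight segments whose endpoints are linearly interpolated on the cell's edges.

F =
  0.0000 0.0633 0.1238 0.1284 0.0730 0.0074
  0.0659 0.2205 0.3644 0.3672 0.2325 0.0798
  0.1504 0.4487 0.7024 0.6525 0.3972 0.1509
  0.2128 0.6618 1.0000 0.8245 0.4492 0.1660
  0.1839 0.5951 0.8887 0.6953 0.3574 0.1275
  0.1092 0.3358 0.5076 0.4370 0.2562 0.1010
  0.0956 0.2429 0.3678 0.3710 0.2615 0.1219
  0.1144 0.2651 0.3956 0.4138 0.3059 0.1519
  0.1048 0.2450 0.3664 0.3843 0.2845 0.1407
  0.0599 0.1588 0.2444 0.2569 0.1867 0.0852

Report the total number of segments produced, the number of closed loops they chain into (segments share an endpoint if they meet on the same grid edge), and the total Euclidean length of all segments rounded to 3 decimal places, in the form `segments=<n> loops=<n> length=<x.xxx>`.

segments=14 loops=1 length=11.620

cell (1,1): code 0100 → (1.274,2.000)–(2.000,1.033)
cell (1,2): code 1100 → (1.315,3.000)–(1.274,2.000)
cell (1,3): code 1000 → (2.000,3.766)–(1.315,3.000)
cell (2,0): code 0100 → (2.039,1.000)–(3.000,0.544)
cell (2,1): code 1110 → (2.000,1.033)–(2.039,1.000)
cell (2,3): code 1001 → (3.000,3.979)–(2.000,3.766)
cell (3,0): code 0110 → (3.000,0.544)–(4.000,0.664)
cell (3,3): code 1001 → (4.000,3.705)–(3.000,3.979)
cell (4,0): code 0010 → (4.000,0.664)–(4.533,1.000)
cell (4,1): code 0111 → (4.533,1.000)–(5.000,1.705)
cell (4,2): code 1011 → (5.000,2.717)–(4.923,3.000)
cell (4,3): code 0001 → (4.923,3.000)–(4.000,3.705)
cell (5,1): code 0010 → (5.000,1.705)–(5.362,2.000)
cell (5,2): code 0001 → (5.362,2.000)–(5.000,2.717)
total: 14 segments, chained into 1 closed loop(s), length Σ = 11.619518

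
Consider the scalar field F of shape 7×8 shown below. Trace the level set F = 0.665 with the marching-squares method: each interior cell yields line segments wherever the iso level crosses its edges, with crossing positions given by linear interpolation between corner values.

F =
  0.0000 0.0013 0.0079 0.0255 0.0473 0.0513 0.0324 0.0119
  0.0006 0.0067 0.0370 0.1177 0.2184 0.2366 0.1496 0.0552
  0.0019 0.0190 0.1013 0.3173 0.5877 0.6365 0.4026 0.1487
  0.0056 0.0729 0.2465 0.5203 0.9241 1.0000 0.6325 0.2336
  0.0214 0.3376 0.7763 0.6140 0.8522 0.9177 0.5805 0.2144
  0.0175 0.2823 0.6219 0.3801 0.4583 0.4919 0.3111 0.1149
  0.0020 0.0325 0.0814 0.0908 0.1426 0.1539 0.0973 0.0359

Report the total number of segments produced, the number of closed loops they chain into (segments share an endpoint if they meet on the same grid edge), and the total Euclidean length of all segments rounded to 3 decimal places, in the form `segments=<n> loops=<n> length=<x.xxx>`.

cell (2,3): code 0100 → (2.230,4.000)–(3.000,3.358)
cell (2,4): code 1100 → (2.078,5.000)–(2.230,4.000)
cell (2,5): code 1000 → (3.000,5.912)–(2.078,5.000)
cell (3,1): code 0100 → (3.790,2.000)–(4.000,1.746)
cell (3,2): code 1000 → (4.000,2.686)–(3.790,2.000)
cell (3,3): code 0110 → (3.000,3.358)–(4.000,3.214)
cell (3,5): code 1001 → (4.000,5.749)–(3.000,5.912)
cell (4,1): code 0010 → (4.000,1.746)–(4.721,2.000)
cell (4,2): code 0001 → (4.721,2.000)–(4.000,2.686)
cell (4,3): code 0010 → (4.000,3.214)–(4.475,4.000)
cell (4,4): code 0011 → (4.475,4.000)–(4.593,5.000)
cell (4,5): code 0001 → (4.593,5.000)–(4.000,5.749)
total: 12 segments, chained into 2 closed loop(s), length Σ = 11.020610

segments=12 loops=2 length=11.021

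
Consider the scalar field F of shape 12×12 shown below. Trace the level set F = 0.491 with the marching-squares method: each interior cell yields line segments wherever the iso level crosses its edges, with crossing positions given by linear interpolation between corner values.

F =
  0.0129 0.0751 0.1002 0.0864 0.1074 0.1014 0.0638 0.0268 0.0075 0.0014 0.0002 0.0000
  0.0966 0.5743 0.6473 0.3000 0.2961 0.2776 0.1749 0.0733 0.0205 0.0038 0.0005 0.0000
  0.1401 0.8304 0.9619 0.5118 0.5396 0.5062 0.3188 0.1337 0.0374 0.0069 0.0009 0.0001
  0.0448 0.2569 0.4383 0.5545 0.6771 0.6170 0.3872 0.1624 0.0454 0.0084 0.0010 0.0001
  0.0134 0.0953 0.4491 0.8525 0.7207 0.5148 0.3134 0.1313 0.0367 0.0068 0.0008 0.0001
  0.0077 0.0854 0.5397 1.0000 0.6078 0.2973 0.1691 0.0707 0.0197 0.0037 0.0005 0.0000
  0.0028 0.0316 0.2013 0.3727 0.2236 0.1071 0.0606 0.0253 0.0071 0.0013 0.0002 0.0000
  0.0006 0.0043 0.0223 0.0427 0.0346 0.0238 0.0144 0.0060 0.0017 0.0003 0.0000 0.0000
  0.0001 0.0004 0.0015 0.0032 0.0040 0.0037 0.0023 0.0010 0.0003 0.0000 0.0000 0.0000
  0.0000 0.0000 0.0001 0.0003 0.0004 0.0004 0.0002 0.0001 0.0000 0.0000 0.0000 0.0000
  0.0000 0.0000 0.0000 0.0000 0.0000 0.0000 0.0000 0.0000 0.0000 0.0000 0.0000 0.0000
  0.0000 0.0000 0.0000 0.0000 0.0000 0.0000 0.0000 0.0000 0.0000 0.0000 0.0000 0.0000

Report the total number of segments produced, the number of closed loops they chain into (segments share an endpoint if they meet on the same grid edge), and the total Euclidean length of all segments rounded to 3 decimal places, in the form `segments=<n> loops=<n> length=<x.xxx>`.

cell (0,0): code 0100 → (0.833,1.000)–(1.000,0.826)
cell (0,1): code 1100 → (0.714,2.000)–(0.833,1.000)
cell (0,2): code 1000 → (1.000,2.450)–(0.714,2.000)
cell (1,0): code 0110 → (1.000,0.826)–(2.000,0.508)
cell (1,2): code 1101 → (1.902,3.000)–(1.000,2.450)
cell (1,3): code 1100 → (1.800,4.000)–(1.902,3.000)
cell (1,4): code 1100 → (1.934,5.000)–(1.800,4.000)
cell (1,5): code 1000 → (2.000,5.081)–(1.934,5.000)
cell (2,0): code 0010 → (2.000,0.508)–(2.592,1.000)
cell (2,1): code 0011 → (2.592,1.000)–(2.899,2.000)
cell (2,2): code 0111 → (2.899,2.000)–(3.000,2.454)
cell (2,5): code 1001 → (3.000,5.548)–(2.000,5.081)
cell (3,2): code 0110 → (3.000,2.454)–(4.000,2.104)
cell (3,5): code 1001 → (4.000,5.118)–(3.000,5.548)
cell (4,1): code 0100 → (4.462,2.000)–(5.000,1.893)
cell (4,2): code 1110 → (4.000,2.104)–(4.462,2.000)
cell (4,4): code 1011 → (5.000,4.376)–(4.109,5.000)
cell (4,5): code 0001 → (4.109,5.000)–(4.000,5.118)
cell (5,1): code 0010 → (5.000,1.893)–(5.144,2.000)
cell (5,2): code 0011 → (5.144,2.000)–(5.811,3.000)
cell (5,3): code 0011 → (5.811,3.000)–(5.304,4.000)
cell (5,4): code 0001 → (5.304,4.000)–(5.000,4.376)
total: 22 segments, chained into 1 closed loop(s), length Σ = 16.794833

segments=22 loops=1 length=16.795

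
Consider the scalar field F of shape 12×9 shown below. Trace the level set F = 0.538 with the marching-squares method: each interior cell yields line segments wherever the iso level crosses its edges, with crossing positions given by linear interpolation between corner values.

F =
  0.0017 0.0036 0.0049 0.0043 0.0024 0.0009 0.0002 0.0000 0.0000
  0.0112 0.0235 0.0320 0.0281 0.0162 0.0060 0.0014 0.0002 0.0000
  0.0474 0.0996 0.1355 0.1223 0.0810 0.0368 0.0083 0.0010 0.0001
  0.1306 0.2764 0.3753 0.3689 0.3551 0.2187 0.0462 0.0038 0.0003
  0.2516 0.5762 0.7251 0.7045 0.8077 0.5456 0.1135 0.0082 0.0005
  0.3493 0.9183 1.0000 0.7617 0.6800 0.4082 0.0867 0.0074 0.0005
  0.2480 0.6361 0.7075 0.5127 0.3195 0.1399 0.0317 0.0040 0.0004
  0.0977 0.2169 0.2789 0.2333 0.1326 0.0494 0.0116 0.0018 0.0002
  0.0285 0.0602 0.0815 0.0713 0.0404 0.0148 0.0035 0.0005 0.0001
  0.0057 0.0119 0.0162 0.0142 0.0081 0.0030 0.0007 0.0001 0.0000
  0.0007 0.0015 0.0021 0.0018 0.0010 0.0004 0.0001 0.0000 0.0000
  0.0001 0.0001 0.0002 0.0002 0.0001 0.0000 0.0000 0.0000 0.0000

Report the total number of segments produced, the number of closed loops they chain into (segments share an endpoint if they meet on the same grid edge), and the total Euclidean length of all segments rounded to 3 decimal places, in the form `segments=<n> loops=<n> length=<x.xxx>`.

cell (3,0): code 0100 → (3.873,1.000)–(4.000,0.882)
cell (3,1): code 1100 → (3.465,2.000)–(3.873,1.000)
cell (3,2): code 1100 → (3.504,3.000)–(3.465,2.000)
cell (3,3): code 1100 → (3.404,4.000)–(3.504,3.000)
cell (3,4): code 1100 → (3.977,5.000)–(3.404,4.000)
cell (3,5): code 1000 → (4.000,5.018)–(3.977,5.000)
cell (4,0): code 0110 → (4.000,0.882)–(5.000,0.332)
cell (4,4): code 1011 → (5.000,4.522)–(4.055,5.000)
cell (4,5): code 0001 → (4.055,5.000)–(4.000,5.018)
cell (5,0): code 0110 → (5.000,0.332)–(6.000,0.747)
cell (5,2): code 1011 → (6.000,2.870)–(5.898,3.000)
cell (5,3): code 0011 → (5.898,3.000)–(5.394,4.000)
cell (5,4): code 0001 → (5.394,4.000)–(5.000,4.522)
cell (6,0): code 0010 → (6.000,0.747)–(6.234,1.000)
cell (6,1): code 0011 → (6.234,1.000)–(6.395,2.000)
cell (6,2): code 0001 → (6.395,2.000)–(6.000,2.870)
total: 16 segments, chained into 1 closed loop(s), length Σ = 12.034035

segments=16 loops=1 length=12.034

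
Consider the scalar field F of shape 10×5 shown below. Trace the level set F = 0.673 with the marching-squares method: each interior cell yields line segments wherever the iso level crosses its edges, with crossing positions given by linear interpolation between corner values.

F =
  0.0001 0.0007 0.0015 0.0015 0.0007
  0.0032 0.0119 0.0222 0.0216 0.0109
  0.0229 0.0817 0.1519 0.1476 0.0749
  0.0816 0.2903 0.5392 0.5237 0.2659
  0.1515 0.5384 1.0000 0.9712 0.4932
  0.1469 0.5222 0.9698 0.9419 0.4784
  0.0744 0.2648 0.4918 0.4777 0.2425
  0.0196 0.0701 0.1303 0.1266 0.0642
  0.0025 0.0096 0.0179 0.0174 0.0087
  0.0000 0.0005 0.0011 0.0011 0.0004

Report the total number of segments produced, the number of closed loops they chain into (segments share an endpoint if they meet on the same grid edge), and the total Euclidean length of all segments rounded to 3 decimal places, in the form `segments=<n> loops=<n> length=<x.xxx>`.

segments=8 loops=1 length=7.648

cell (3,1): code 0100 → (3.290,2.000)–(4.000,1.292)
cell (3,2): code 1100 → (3.334,3.000)–(3.290,2.000)
cell (3,3): code 1000 → (4.000,3.624)–(3.334,3.000)
cell (4,1): code 0110 → (4.000,1.292)–(5.000,1.337)
cell (4,3): code 1001 → (5.000,3.580)–(4.000,3.624)
cell (5,1): code 0010 → (5.000,1.337)–(5.621,2.000)
cell (5,2): code 0011 → (5.621,2.000)–(5.579,3.000)
cell (5,3): code 0001 → (5.579,3.000)–(5.000,3.580)
total: 8 segments, chained into 1 closed loop(s), length Σ = 7.647569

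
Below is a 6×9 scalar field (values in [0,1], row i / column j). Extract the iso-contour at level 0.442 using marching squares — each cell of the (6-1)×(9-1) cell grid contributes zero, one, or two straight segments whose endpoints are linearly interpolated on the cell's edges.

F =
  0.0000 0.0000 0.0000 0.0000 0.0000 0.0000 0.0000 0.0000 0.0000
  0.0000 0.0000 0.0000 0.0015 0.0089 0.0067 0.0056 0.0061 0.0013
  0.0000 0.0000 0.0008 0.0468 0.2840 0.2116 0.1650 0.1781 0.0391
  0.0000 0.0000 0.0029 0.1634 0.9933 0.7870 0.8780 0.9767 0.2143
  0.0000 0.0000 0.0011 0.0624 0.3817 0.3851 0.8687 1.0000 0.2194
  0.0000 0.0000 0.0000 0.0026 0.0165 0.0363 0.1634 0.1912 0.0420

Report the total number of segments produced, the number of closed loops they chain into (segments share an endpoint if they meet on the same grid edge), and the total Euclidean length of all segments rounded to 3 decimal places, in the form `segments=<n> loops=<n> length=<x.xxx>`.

segments=12 loops=1 length=11.381

cell (2,3): code 0100 → (2.223,4.000)–(3.000,3.336)
cell (2,4): code 1100 → (2.400,5.000)–(2.223,4.000)
cell (2,5): code 1100 → (2.388,6.000)–(2.400,5.000)
cell (2,6): code 1100 → (2.330,7.000)–(2.388,6.000)
cell (2,7): code 1000 → (3.000,7.701)–(2.330,7.000)
cell (3,3): code 0010 → (3.000,3.336)–(3.901,4.000)
cell (3,4): code 0011 → (3.901,4.000)–(3.858,5.000)
cell (3,5): code 0111 → (3.858,5.000)–(4.000,5.118)
cell (3,7): code 1001 → (4.000,7.715)–(3.000,7.701)
cell (4,5): code 0010 → (4.000,5.118)–(4.605,6.000)
cell (4,6): code 0011 → (4.605,6.000)–(4.690,7.000)
cell (4,7): code 0001 → (4.690,7.000)–(4.000,7.715)
total: 12 segments, chained into 1 closed loop(s), length Σ = 11.381220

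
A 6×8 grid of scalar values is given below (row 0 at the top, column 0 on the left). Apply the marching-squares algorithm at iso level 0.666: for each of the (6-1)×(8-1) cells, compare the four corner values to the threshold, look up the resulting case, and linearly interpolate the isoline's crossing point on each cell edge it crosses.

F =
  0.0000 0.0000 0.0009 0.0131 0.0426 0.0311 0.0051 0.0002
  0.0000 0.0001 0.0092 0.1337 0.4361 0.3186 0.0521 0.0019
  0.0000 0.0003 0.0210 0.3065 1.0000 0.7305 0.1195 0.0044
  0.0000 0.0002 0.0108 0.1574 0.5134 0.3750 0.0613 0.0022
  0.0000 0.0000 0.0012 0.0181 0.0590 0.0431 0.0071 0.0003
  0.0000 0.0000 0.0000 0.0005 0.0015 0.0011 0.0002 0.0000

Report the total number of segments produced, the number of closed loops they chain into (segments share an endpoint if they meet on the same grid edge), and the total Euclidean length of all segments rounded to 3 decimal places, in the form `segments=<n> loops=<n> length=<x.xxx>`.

segments=6 loops=1 length=4.212

cell (1,3): code 0100 → (1.408,4.000)–(2.000,3.518)
cell (1,4): code 1100 → (1.843,5.000)–(1.408,4.000)
cell (1,5): code 1000 → (2.000,5.106)–(1.843,5.000)
cell (2,3): code 0010 → (2.000,3.518)–(2.686,4.000)
cell (2,4): code 0011 → (2.686,4.000)–(2.181,5.000)
cell (2,5): code 0001 → (2.181,5.000)–(2.000,5.106)
total: 6 segments, chained into 1 closed loop(s), length Σ = 4.211727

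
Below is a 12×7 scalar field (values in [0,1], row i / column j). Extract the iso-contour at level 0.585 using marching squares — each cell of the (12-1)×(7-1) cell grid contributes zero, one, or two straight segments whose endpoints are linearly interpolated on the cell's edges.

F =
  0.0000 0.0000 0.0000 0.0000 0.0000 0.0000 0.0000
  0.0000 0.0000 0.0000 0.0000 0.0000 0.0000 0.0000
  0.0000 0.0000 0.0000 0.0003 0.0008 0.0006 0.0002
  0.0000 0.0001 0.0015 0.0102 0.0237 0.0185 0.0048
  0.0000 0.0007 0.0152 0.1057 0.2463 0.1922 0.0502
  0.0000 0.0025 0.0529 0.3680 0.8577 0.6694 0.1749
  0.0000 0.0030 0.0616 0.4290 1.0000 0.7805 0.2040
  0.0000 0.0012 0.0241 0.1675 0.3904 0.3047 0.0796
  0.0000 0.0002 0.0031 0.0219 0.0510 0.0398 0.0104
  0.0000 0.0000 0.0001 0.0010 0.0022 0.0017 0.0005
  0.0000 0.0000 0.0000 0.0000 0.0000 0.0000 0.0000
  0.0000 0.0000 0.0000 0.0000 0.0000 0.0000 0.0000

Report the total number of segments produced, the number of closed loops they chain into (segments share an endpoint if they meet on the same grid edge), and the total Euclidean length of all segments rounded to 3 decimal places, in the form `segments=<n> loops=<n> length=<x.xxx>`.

segments=8 loops=1 length=6.588

cell (4,3): code 0100 → (4.554,4.000)–(5.000,3.443)
cell (4,4): code 1100 → (4.823,5.000)–(4.554,4.000)
cell (4,5): code 1000 → (5.000,5.171)–(4.823,5.000)
cell (5,3): code 0110 → (5.000,3.443)–(6.000,3.273)
cell (5,5): code 1001 → (6.000,5.339)–(5.000,5.171)
cell (6,3): code 0010 → (6.000,3.273)–(6.681,4.000)
cell (6,4): code 0011 → (6.681,4.000)–(6.411,5.000)
cell (6,5): code 0001 → (6.411,5.000)–(6.000,5.339)
total: 8 segments, chained into 1 closed loop(s), length Σ = 6.587641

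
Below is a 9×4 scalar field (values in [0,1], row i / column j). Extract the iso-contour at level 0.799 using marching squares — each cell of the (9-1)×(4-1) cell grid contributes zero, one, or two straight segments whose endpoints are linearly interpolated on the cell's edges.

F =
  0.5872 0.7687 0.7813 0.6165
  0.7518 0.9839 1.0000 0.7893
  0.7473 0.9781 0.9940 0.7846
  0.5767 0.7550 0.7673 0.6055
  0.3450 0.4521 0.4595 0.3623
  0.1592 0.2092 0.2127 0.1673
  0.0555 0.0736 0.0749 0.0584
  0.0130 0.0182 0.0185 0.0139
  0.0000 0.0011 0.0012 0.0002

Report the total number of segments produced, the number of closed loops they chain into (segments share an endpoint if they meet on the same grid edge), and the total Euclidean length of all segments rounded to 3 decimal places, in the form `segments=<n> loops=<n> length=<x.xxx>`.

cell (0,0): code 0100 → (0.141,1.000)–(1.000,0.203)
cell (0,1): code 1100 → (0.081,2.000)–(0.141,1.000)
cell (0,2): code 1000 → (1.000,2.954)–(0.081,2.000)
cell (1,0): code 0110 → (1.000,0.203)–(2.000,0.224)
cell (1,2): code 1001 → (2.000,2.931)–(1.000,2.954)
cell (2,0): code 0010 → (2.000,0.224)–(2.803,1.000)
cell (2,1): code 0011 → (2.803,1.000)–(2.860,2.000)
cell (2,2): code 0001 → (2.860,2.000)–(2.000,2.931)
total: 8 segments, chained into 1 closed loop(s), length Σ = 8.884491

segments=8 loops=1 length=8.884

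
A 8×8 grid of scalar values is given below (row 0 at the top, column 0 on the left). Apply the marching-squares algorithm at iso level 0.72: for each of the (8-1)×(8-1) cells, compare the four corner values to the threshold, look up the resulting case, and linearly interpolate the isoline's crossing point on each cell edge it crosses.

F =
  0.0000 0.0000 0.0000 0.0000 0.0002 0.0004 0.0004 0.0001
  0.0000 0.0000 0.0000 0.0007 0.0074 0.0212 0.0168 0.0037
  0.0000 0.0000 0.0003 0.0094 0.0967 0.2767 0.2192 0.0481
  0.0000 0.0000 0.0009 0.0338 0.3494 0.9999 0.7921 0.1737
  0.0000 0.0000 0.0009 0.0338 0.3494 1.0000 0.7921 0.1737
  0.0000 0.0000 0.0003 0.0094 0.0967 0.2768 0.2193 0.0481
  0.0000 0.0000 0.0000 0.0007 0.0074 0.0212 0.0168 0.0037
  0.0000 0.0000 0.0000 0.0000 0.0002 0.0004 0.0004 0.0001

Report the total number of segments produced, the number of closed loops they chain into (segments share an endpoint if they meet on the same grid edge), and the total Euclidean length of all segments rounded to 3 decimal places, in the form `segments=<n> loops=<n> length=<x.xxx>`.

cell (2,4): code 0100 → (2.613,5.000)–(3.000,4.570)
cell (2,5): code 1100 → (2.874,6.000)–(2.613,5.000)
cell (2,6): code 1000 → (3.000,6.117)–(2.874,6.000)
cell (3,4): code 0110 → (3.000,4.570)–(4.000,4.570)
cell (3,6): code 1001 → (4.000,6.117)–(3.000,6.117)
cell (4,4): code 0010 → (4.000,4.570)–(4.387,5.000)
cell (4,5): code 0011 → (4.387,5.000)–(4.126,6.000)
cell (4,6): code 0001 → (4.126,6.000)–(4.000,6.117)
total: 8 segments, chained into 1 closed loop(s), length Σ = 5.567882

segments=8 loops=1 length=5.568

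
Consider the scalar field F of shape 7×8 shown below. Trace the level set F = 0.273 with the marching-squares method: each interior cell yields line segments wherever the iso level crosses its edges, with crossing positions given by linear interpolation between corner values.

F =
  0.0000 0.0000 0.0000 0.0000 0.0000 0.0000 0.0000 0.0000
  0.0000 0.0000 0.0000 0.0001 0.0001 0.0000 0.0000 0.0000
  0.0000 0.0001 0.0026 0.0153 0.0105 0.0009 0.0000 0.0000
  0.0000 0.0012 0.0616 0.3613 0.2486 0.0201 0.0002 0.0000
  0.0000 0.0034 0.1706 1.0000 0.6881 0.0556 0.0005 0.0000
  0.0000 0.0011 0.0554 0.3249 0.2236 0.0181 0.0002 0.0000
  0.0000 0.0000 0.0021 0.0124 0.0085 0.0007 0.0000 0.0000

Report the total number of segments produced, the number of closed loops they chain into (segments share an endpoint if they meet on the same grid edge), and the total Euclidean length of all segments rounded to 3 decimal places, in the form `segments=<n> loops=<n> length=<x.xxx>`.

cell (2,2): code 0100 → (2.745,3.000)–(3.000,2.705)
cell (2,3): code 1000 → (3.000,3.783)–(2.745,3.000)
cell (3,2): code 0110 → (3.000,2.705)–(4.000,2.123)
cell (3,3): code 1101 → (3.056,4.000)–(3.000,3.783)
cell (3,4): code 1000 → (4.000,4.656)–(3.056,4.000)
cell (4,2): code 0110 → (4.000,2.123)–(5.000,2.807)
cell (4,3): code 1011 → (5.000,3.512)–(4.894,4.000)
cell (4,4): code 0001 → (4.894,4.000)–(4.000,4.656)
cell (5,2): code 0010 → (5.000,2.807)–(5.166,3.000)
cell (5,3): code 0001 → (5.166,3.000)–(5.000,3.512)
total: 10 segments, chained into 1 closed loop(s), length Σ = 7.356688

segments=10 loops=1 length=7.357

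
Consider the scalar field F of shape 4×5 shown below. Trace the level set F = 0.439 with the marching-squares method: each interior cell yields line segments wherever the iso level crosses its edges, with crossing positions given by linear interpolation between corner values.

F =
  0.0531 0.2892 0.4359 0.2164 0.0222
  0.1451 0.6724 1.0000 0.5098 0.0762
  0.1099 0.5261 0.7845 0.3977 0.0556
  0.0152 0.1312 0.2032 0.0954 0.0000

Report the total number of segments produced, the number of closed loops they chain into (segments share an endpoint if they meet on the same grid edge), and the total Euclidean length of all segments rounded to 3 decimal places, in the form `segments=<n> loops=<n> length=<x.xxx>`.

segments=10 loops=1 length=7.875

cell (0,0): code 0100 → (0.391,1.000)–(1.000,0.557)
cell (0,1): code 1100 → (0.005,2.000)–(0.391,1.000)
cell (0,2): code 1100 → (0.759,3.000)–(0.005,2.000)
cell (0,3): code 1000 → (1.000,3.163)–(0.759,3.000)
cell (1,0): code 0110 → (1.000,0.557)–(2.000,0.791)
cell (1,2): code 1011 → (2.000,2.893)–(1.632,3.000)
cell (1,3): code 0001 → (1.632,3.000)–(1.000,3.163)
cell (2,0): code 0010 → (2.000,0.791)–(2.221,1.000)
cell (2,1): code 0011 → (2.221,1.000)–(2.594,2.000)
cell (2,2): code 0001 → (2.594,2.000)–(2.000,2.893)
total: 10 segments, chained into 1 closed loop(s), length Σ = 7.875233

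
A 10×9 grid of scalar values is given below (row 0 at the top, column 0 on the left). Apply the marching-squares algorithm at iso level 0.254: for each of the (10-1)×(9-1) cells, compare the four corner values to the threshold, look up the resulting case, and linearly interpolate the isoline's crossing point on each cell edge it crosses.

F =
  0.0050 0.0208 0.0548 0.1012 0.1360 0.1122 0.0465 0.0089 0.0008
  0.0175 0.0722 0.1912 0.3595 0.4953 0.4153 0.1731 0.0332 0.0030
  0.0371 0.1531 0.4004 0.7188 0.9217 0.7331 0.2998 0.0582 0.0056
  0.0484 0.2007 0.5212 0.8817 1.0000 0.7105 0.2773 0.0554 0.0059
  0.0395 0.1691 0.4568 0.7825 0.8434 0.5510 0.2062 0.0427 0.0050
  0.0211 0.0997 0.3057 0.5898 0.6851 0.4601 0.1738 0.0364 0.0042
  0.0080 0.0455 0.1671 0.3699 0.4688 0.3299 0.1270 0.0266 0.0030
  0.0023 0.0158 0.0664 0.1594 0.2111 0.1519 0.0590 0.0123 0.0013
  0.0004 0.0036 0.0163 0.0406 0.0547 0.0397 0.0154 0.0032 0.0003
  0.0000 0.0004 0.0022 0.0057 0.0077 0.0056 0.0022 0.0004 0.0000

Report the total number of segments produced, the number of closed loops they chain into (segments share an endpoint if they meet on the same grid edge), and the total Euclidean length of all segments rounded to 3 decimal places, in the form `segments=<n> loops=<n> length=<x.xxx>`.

segments=22 loops=1 length=18.095

cell (0,2): code 0100 → (0.592,3.000)–(1.000,2.373)
cell (0,3): code 1100 → (0.328,4.000)–(0.592,3.000)
cell (0,4): code 1100 → (0.468,5.000)–(0.328,4.000)
cell (0,5): code 1000 → (1.000,5.666)–(0.468,5.000)
cell (1,1): code 0100 → (1.300,2.000)–(2.000,1.408)
cell (1,2): code 1110 → (1.000,2.373)–(1.300,2.000)
cell (1,5): code 1101 → (1.639,6.000)–(1.000,5.666)
cell (1,6): code 1000 → (2.000,6.190)–(1.639,6.000)
cell (2,1): code 0110 → (2.000,1.408)–(3.000,1.166)
cell (2,6): code 1001 → (3.000,6.105)–(2.000,6.190)
cell (3,1): code 0110 → (3.000,1.166)–(4.000,1.295)
cell (3,5): code 1011 → (4.000,5.861)–(3.328,6.000)
cell (3,6): code 0001 → (3.328,6.000)–(3.000,6.105)
cell (4,1): code 0110 → (4.000,1.295)–(5.000,1.749)
cell (4,5): code 1001 → (5.000,5.720)–(4.000,5.861)
cell (5,1): code 0010 → (5.000,1.749)–(5.373,2.000)
cell (5,2): code 0111 → (5.373,2.000)–(6.000,2.429)
cell (5,5): code 1001 → (6.000,5.374)–(5.000,5.720)
cell (6,2): code 0010 → (6.000,2.429)–(6.551,3.000)
cell (6,3): code 0011 → (6.551,3.000)–(6.834,4.000)
cell (6,4): code 0011 → (6.834,4.000)–(6.426,5.000)
cell (6,5): code 0001 → (6.426,5.000)–(6.000,5.374)
total: 22 segments, chained into 1 closed loop(s), length Σ = 18.094902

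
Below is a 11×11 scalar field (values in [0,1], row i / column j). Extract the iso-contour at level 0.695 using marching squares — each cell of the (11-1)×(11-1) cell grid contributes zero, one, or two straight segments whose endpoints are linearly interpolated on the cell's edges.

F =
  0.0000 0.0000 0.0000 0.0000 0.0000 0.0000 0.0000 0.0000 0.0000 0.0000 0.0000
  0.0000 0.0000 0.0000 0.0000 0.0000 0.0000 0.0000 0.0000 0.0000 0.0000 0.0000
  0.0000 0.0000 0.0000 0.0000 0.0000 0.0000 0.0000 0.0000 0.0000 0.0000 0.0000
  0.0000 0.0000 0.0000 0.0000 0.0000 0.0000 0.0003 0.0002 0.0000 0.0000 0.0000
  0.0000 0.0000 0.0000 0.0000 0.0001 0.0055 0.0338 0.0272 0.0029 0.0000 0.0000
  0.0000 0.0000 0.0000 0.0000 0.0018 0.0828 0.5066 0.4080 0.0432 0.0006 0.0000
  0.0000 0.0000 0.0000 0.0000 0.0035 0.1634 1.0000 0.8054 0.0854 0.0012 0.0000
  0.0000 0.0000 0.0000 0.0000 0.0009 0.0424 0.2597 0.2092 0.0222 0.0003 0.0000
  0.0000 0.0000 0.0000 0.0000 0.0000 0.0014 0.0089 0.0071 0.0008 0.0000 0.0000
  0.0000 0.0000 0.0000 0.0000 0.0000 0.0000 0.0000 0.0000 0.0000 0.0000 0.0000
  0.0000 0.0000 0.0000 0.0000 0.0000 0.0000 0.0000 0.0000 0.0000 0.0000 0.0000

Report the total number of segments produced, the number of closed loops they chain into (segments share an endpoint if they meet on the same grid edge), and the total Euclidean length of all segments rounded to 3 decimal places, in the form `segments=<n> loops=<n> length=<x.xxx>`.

cell (5,5): code 0100 → (5.382,6.000)–(6.000,5.635)
cell (5,6): code 1100 → (5.722,7.000)–(5.382,6.000)
cell (5,7): code 1000 → (6.000,7.153)–(5.722,7.000)
cell (6,5): code 0010 → (6.000,5.635)–(6.412,6.000)
cell (6,6): code 0011 → (6.412,6.000)–(6.185,7.000)
cell (6,7): code 0001 → (6.185,7.000)–(6.000,7.153)
total: 6 segments, chained into 1 closed loop(s), length Σ = 3.907260

segments=6 loops=1 length=3.907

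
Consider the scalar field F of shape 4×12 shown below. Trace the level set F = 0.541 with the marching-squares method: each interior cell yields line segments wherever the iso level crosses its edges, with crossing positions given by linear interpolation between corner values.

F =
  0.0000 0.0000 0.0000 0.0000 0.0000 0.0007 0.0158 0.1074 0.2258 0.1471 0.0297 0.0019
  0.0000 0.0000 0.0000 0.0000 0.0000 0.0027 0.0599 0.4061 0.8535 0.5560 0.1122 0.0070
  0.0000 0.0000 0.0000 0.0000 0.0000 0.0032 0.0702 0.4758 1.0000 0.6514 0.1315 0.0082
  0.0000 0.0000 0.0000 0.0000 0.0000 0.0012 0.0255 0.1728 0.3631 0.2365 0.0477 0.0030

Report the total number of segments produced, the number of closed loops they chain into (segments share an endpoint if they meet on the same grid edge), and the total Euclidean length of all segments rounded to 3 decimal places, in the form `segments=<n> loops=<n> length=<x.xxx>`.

segments=8 loops=1 length=6.613

cell (0,7): code 0100 → (0.502,8.000)–(1.000,7.302)
cell (0,8): code 1100 → (0.963,9.000)–(0.502,8.000)
cell (0,9): code 1000 → (1.000,9.034)–(0.963,9.000)
cell (1,7): code 0110 → (1.000,7.302)–(2.000,7.124)
cell (1,9): code 1001 → (2.000,9.212)–(1.000,9.034)
cell (2,7): code 0010 → (2.000,7.124)–(2.721,8.000)
cell (2,8): code 0011 → (2.721,8.000)–(2.266,9.000)
cell (2,9): code 0001 → (2.266,9.000)–(2.000,9.212)
total: 8 segments, chained into 1 closed loop(s), length Σ = 6.613193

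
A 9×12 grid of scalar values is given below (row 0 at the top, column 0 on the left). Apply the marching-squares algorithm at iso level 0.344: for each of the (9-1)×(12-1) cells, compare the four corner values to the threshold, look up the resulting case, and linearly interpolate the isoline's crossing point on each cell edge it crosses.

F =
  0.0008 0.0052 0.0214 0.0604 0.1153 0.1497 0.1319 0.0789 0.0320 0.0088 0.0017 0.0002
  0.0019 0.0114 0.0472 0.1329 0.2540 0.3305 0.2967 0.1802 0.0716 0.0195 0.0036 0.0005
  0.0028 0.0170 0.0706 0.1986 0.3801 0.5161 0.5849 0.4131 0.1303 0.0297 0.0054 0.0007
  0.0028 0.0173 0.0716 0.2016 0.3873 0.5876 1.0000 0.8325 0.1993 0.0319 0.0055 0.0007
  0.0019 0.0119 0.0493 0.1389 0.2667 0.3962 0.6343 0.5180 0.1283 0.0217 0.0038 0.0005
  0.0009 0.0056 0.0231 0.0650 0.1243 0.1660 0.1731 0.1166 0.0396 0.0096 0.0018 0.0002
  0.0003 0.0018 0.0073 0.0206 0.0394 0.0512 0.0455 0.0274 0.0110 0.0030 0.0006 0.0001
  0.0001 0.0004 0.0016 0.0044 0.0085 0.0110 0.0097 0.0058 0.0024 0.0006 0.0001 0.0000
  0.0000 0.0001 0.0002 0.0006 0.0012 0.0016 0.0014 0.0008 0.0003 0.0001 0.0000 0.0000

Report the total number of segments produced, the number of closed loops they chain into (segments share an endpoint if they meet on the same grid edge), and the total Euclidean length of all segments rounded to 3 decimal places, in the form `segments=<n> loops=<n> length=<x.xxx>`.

cell (1,3): code 0100 → (1.714,4.000)–(2.000,3.801)
cell (1,4): code 1100 → (1.073,5.000)–(1.714,4.000)
cell (1,5): code 1100 → (1.164,6.000)–(1.073,5.000)
cell (1,6): code 1100 → (1.703,7.000)–(1.164,6.000)
cell (1,7): code 1000 → (2.000,7.244)–(1.703,7.000)
cell (2,3): code 0110 → (2.000,3.801)–(3.000,3.767)
cell (2,7): code 1001 → (3.000,7.771)–(2.000,7.244)
cell (3,3): code 0010 → (3.000,3.767)–(3.359,4.000)
cell (3,4): code 0111 → (3.359,4.000)–(4.000,4.597)
cell (3,7): code 1001 → (4.000,7.446)–(3.000,7.771)
cell (4,4): code 0010 → (4.000,4.597)–(4.227,5.000)
cell (4,5): code 0011 → (4.227,5.000)–(4.629,6.000)
cell (4,6): code 0011 → (4.629,6.000)–(4.433,7.000)
cell (4,7): code 0001 → (4.433,7.000)–(4.000,7.446)
total: 14 segments, chained into 1 closed loop(s), length Σ = 11.729336

segments=14 loops=1 length=11.729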